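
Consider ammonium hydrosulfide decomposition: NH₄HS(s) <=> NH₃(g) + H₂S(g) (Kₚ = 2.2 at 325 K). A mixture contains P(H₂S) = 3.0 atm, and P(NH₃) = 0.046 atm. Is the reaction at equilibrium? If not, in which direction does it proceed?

(NH₄HS is a pure solid — omitted from Qₚ.)
Qₚ = P(NH₃)·P(H₂S) = (0.046)·(3.0) = 0.14
Qₚ = 0.14 < Kₚ = 2.2, so the forward reaction proceeds.

forward (toward products)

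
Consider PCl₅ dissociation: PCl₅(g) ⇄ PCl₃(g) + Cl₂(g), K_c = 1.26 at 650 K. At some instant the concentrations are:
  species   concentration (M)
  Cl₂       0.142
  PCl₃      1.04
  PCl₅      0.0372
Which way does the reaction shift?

Q_c = [PCl₃]·[Cl₂] / [PCl₅] = (1.04)·(0.142) / (0.0372) = 3.97
Q_c = 3.97 > K_c = 1.26, so the reverse reaction proceeds.

in the reverse direction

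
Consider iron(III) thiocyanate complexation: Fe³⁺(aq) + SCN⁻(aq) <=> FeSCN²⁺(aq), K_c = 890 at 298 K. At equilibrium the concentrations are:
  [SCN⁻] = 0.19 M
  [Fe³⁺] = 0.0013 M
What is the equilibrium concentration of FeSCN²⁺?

At equilibrium, K_c = [FeSCN²⁺] / ([Fe³⁺]·[SCN⁻]) = 890.
([FeSCN²⁺]) / ((0.0013)·(0.19)) = 890
[FeSCN²⁺] = 0.220 = 0.22 M

[FeSCN²⁺] = 0.22 M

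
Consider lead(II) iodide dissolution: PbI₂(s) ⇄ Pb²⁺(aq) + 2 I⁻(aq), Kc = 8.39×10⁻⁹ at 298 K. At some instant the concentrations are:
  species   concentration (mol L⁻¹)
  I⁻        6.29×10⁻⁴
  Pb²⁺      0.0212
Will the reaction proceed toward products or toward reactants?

at equilibrium

(PbI₂ is a pure solid — omitted from Qc.)
Qc = [Pb²⁺]·[I⁻]² = (0.0212)·(6.29×10⁻⁴)² = 8.39×10⁻⁹
Qc = 8.39×10⁻⁹ = Kc, so the system is already at equilibrium.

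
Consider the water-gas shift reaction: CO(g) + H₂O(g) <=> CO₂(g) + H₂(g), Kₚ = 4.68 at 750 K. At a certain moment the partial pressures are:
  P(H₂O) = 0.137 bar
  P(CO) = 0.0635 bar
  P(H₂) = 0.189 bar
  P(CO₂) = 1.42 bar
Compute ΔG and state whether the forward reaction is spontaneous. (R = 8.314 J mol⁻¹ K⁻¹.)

ΔG = 11.8 kJ/mol; the forward reaction is non-spontaneous

Qₚ = P(CO₂)·P(H₂) / (P(CO)·P(H₂O)) = (1.42)·(0.189) / ((0.0635)·(0.137)) = 30.9
ΔG = RT ln(Qₚ/Kₚ) = (8.314 J mol⁻¹ K⁻¹)(750 K) × ln(30.9/4.68)
   = (6.236 kJ/mol)(1.887) = 11.8 kJ/mol
ΔG > 0, so the forward reaction is non-spontaneous (proceeds in reverse).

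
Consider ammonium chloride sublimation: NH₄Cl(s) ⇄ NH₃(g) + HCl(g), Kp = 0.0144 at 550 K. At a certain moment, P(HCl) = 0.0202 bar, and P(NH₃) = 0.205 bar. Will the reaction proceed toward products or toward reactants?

(NH₄Cl is a pure solid — omitted from Qp.)
Qp = P(NH₃)·P(HCl) = (0.205)·(0.0202) = 0.00414
Qp = 0.00414 < Kp = 0.0144, so the forward reaction proceeds.

in the forward direction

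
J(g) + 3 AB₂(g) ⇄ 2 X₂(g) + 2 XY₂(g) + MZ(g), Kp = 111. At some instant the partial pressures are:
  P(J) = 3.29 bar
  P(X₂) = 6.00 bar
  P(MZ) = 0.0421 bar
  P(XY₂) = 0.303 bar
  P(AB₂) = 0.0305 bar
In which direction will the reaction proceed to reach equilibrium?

toward reactants

Qp = P(X₂)²·P(XY₂)²·P(MZ) / (P(J)·P(AB₂)³) = (6.00)²·(0.303)²·(0.0421) / ((3.29)·(0.0305)³) = 1490
Qp = 1490 > Kp = 111, so the reverse reaction proceeds.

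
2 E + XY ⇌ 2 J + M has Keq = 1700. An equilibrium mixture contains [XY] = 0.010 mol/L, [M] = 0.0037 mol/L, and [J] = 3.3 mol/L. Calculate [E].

[E] = 0.049 mol/L

At equilibrium, Keq = [J]²·[M] / ([E]²·[XY]) = 1700.
(3.3)²·(0.0037) / (([E])²·(0.010)) = 1700
[E]² = 0.00237 ⇒ [E] = 0.049 mol/L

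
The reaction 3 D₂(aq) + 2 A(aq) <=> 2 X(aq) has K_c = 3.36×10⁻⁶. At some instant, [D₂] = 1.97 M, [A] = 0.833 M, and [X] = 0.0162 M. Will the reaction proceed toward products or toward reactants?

Q_c = [X]² / ([D₂]³·[A]²) = (0.0162)² / ((1.97)³·(0.833)²) = 4.95×10⁻⁵
Q_c = 4.95×10⁻⁵ > K_c = 3.36×10⁻⁶, so the reverse reaction proceeds.

toward reactants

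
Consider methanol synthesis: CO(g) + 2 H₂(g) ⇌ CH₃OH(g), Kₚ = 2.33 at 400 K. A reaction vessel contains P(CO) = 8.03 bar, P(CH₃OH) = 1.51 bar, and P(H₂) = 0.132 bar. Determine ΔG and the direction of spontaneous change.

ΔG = 5.10 kJ/mol; the forward reaction is non-spontaneous

Qₚ = P(CH₃OH) / (P(CO)·P(H₂)²) = (1.51) / ((8.03)·(0.132)²) = 10.8
ΔG = RT ln(Qₚ/Kₚ) = (8.314 J mol⁻¹ K⁻¹)(400 K) × ln(10.8/2.33)
   = (3.326 kJ/mol)(1.534) = 5.10 kJ/mol
ΔG > 0, so the forward reaction is non-spontaneous (proceeds in reverse).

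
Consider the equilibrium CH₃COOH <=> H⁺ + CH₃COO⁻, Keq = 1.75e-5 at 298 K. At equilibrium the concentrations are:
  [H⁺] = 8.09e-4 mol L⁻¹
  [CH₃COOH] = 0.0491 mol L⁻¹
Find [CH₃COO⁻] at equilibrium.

At equilibrium, Keq = [H⁺]·[CH₃COO⁻] / [CH₃COOH] = 1.75e-5.
(8.09e-4)·([CH₃COO⁻]) / (0.0491) = 1.75e-5
[CH₃COO⁻] = 0.00106 mol L⁻¹

[CH₃COO⁻] = 0.00106 mol L⁻¹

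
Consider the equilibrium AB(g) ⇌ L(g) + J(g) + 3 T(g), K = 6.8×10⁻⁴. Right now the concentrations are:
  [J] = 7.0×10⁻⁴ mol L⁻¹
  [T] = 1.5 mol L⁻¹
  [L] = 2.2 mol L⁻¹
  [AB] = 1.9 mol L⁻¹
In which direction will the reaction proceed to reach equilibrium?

Q = [L]·[J]·[T]³ / [AB] = (2.2)·(7.0×10⁻⁴)·(1.5)³ / (1.9) = 0.0027
Q = 0.0027 > K = 6.8×10⁻⁴, so the reverse reaction proceeds.

reverse (toward reactants)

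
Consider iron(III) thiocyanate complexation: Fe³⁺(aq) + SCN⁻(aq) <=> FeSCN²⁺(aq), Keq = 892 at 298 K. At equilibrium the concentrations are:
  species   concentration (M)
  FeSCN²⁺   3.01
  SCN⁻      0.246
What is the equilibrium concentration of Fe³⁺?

At equilibrium, Keq = [FeSCN²⁺] / ([Fe³⁺]·[SCN⁻]) = 892.
(3.01) / (([Fe³⁺])·(0.246)) = 892
[Fe³⁺] = 0.0137 M

[Fe³⁺] = 0.0137 M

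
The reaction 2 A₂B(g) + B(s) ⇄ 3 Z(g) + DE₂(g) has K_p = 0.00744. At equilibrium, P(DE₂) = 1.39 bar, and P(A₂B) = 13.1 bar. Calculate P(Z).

P(Z) = 0.972 bar

(B is a pure solid — omitted from K_p.)
At equilibrium, K_p = P(Z)³·P(DE₂) / P(A₂B)² = 0.00744.
(P(Z))³·(1.39) / (13.1)² = 0.00744
P(Z)³ = 0.919 ⇒ P(Z) = 0.972 bar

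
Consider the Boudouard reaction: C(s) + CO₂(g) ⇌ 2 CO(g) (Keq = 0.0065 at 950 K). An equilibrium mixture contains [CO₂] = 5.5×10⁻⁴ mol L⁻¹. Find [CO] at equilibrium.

[CO] = 0.0019 mol L⁻¹

(C is a pure solid — omitted from Keq.)
At equilibrium, Keq = [CO]² / [CO₂] = 0.0065.
([CO])² / (5.5×10⁻⁴) = 0.0065
[CO]² = 3.58×10⁻⁶ ⇒ [CO] = 0.0019 mol L⁻¹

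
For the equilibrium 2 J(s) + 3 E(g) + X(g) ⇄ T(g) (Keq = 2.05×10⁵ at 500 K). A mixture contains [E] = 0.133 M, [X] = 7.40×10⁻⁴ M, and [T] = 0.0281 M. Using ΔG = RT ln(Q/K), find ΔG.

ΔG = -10.6 kJ/mol

(J is a pure solid — omitted from Q.)
Q = [T] / ([E]³·[X]) = (0.0281) / ((0.133)³·(7.40×10⁻⁴)) = 16100
ΔG = RT ln(Q/Keq) = (8.314 J mol⁻¹ K⁻¹)(500 K) × ln(16100/2.05×10⁵)
   = (4.157 kJ/mol)(-2.544) = -10.6 kJ/mol
ΔG < 0, so the forward reaction is spontaneous (proceeds forward).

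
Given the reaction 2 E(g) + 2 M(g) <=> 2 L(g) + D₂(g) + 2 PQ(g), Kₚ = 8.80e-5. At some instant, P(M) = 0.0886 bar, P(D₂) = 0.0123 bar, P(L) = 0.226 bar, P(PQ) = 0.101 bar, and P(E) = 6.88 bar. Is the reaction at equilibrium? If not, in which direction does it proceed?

to the right

Qₚ = P(L)²·P(D₂)·P(PQ)² / (P(E)²·P(M)²) = (0.226)²·(0.0123)·(0.101)² / ((6.88)²·(0.0886)²) = 1.72e-5
Qₚ = 1.72e-5 < Kₚ = 8.80e-5, so the forward reaction proceeds.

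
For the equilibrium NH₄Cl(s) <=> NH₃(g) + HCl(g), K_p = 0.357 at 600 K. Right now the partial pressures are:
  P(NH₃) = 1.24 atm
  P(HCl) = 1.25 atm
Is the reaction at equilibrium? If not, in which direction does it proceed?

reverse (toward reactants)

(NH₄Cl is a pure solid — omitted from Q_p.)
Q_p = P(NH₃)·P(HCl) = (1.24)·(1.25) = 1.55
Q_p = 1.55 > K_p = 0.357, so the reverse reaction proceeds.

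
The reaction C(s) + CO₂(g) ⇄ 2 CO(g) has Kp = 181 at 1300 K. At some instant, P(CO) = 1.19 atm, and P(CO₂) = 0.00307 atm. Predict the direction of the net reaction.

(C is a pure solid — omitted from Qp.)
Qp = P(CO)² / P(CO₂) = (1.19)² / (0.00307) = 461
Qp = 461 > Kp = 181, so the reverse reaction proceeds.

in the reverse direction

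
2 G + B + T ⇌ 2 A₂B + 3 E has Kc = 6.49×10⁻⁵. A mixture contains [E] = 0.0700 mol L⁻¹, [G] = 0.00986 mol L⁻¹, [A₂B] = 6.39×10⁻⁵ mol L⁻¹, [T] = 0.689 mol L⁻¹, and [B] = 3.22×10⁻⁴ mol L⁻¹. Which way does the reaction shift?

Qc = [A₂B]²·[E]³ / ([G]²·[B]·[T]) = (6.39×10⁻⁵)²·(0.0700)³ / ((0.00986)²·(3.22×10⁻⁴)·(0.689)) = 6.49×10⁻⁵
Qc = 6.49×10⁻⁵ = Kc, so the system is already at equilibrium.

at equilibrium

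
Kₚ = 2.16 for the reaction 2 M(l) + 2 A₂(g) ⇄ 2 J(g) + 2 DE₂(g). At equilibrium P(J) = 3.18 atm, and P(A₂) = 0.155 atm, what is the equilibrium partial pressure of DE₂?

(M is a pure liquid — omitted from Kₚ.)
At equilibrium, Kₚ = P(J)²·P(DE₂)² / P(A₂)² = 2.16.
(3.18)²·(P(DE₂))² / (0.155)² = 2.16
P(DE₂)² = 0.00513 ⇒ P(DE₂) = 0.0716 atm

P(DE₂) = 0.0716 atm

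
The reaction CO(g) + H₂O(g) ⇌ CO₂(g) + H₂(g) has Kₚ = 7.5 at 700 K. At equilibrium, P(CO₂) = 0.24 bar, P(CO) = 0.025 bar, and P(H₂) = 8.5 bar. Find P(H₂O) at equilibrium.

P(H₂O) = 11 bar

At equilibrium, Kₚ = P(CO₂)·P(H₂) / (P(CO)·P(H₂O)) = 7.5.
(0.24)·(8.5) / ((0.025)·(P(H₂O))) = 7.5
P(H₂O) = 10.9 = 11 bar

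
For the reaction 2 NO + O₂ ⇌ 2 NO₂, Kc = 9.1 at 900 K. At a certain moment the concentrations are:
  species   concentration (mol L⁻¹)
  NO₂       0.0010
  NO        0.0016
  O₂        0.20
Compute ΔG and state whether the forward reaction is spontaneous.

Qc = [NO₂]² / ([NO]²·[O₂]) = (0.0010)² / ((0.0016)²·(0.20)) = 1.95
ΔG = RT ln(Qc/Kc) = (8.314 J mol⁻¹ K⁻¹)(900 K) × ln(1.95/9.1)
   = (7.483 kJ/mol)(-1.540) = -11.5 kJ/mol
ΔG < 0, so the forward reaction is spontaneous (proceeds forward).

ΔG = -11.5 kJ/mol; the forward reaction is spontaneous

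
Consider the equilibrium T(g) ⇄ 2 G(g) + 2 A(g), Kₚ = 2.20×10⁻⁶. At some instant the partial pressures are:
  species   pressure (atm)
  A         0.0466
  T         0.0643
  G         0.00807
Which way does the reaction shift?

at equilibrium

Qₚ = P(G)²·P(A)² / P(T) = (0.00807)²·(0.0466)² / (0.0643) = 2.20×10⁻⁶
Qₚ = 2.20×10⁻⁶ = Kₚ, so the system is already at equilibrium.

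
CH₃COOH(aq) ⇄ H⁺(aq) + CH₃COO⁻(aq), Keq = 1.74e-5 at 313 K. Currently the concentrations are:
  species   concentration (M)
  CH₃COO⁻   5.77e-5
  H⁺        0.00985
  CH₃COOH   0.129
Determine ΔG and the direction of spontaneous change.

Q = [H⁺]·[CH₃COO⁻] / [CH₃COOH] = (0.00985)·(5.77e-5) / (0.129) = 4.41e-6
ΔG = RT ln(Q/Keq) = (8.314 J mol⁻¹ K⁻¹)(313 K) × ln(4.41e-6/1.74e-5)
   = (2.602 kJ/mol)(-1.373) = -3.57 kJ/mol
ΔG < 0, so the forward reaction is spontaneous (proceeds forward).

ΔG = -3.57 kJ/mol; the forward reaction is spontaneous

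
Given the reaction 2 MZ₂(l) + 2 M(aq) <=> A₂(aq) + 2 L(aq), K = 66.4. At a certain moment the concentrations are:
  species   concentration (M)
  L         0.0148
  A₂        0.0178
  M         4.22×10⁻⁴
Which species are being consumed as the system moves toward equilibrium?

(MZ₂ is a pure liquid — omitted from Q.)
Q = [A₂]·[L]² / [M]² = (0.0178)·(0.0148)² / (4.22×10⁻⁴)² = 21.9
Q = 21.9 < K = 66.4: net forward reaction.

MZ₂, M (reactants)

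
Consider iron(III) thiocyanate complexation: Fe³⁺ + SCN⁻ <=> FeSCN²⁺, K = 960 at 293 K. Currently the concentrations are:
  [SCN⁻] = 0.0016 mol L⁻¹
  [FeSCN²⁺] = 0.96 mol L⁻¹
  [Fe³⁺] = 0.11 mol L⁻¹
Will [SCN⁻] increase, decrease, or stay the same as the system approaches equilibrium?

increase

Q = [FeSCN²⁺] / ([Fe³⁺]·[SCN⁻]) = (0.96) / ((0.11)·(0.0016)) = 5500
Q = 5500 > K = 960: net reverse reaction.
SCN⁻ is a reactant, so it increases.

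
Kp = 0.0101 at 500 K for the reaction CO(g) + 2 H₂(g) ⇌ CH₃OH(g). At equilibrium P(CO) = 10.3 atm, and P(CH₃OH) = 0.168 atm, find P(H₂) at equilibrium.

At equilibrium, Kp = P(CH₃OH) / (P(CO)·P(H₂)²) = 0.0101.
(0.168) / ((10.3)·(P(H₂))²) = 0.0101
P(H₂)² = 1.61 ⇒ P(H₂) = 1.27 atm

P(H₂) = 1.27 atm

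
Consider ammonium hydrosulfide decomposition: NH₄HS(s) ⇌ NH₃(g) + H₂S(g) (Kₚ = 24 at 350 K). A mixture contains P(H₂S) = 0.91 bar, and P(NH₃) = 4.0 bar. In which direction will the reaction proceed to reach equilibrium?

(NH₄HS is a pure solid — omitted from Qₚ.)
Qₚ = P(NH₃)·P(H₂S) = (4.0)·(0.91) = 3.6
Qₚ = 3.6 < Kₚ = 24, so the forward reaction proceeds.

in the forward direction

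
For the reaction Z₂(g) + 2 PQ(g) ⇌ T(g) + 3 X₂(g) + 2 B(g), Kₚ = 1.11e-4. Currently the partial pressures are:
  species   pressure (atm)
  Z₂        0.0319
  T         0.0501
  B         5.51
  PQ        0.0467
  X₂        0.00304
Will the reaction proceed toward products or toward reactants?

Qₚ = P(T)·P(X₂)³·P(B)² / (P(Z₂)·P(PQ)²) = (0.0501)·(0.00304)³·(5.51)² / ((0.0319)·(0.0467)²) = 6.14e-4
Qₚ = 6.14e-4 > Kₚ = 1.11e-4, so the reverse reaction proceeds.

toward reactants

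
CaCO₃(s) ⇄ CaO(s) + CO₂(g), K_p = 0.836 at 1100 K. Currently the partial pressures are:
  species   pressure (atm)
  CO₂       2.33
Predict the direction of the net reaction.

reverse (toward reactants)

(CaCO₃, CaO are pure solids — omitted from Q_p.)
Q_p = P(CO₂) = 2.33
Q_p = 2.33 > K_p = 0.836, so the reverse reaction proceeds.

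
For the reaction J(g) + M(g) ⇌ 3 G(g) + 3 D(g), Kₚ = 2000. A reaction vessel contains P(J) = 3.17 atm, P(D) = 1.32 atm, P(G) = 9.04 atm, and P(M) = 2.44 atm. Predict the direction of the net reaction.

in the forward direction

Qₚ = P(G)³·P(D)³ / (P(J)·P(M)) = (9.04)³·(1.32)³ / ((3.17)·(2.44)) = 220
Qₚ = 220 < Kₚ = 2000, so the forward reaction proceeds.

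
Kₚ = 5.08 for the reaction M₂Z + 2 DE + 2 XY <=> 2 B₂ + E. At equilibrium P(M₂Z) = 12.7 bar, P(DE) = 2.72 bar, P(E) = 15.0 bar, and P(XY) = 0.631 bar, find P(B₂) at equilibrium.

P(B₂) = 3.56 bar

At equilibrium, Kₚ = P(B₂)²·P(E) / (P(M₂Z)·P(DE)²·P(XY)²) = 5.08.
(P(B₂))²·(15.0) / ((12.7)·(2.72)²·(0.631)²) = 5.08
P(B₂)² = 12.7 ⇒ P(B₂) = 3.56 bar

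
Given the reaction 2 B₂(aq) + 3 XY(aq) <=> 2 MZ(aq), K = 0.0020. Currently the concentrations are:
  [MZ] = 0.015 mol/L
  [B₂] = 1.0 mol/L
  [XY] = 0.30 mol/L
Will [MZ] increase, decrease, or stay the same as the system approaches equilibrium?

Q = [MZ]² / ([B₂]²·[XY]³) = (0.015)² / ((1.0)²·(0.30)³) = 0.0083
Q = 0.0083 > K = 0.0020: net reverse reaction.
MZ is a product, so it decreases.

decrease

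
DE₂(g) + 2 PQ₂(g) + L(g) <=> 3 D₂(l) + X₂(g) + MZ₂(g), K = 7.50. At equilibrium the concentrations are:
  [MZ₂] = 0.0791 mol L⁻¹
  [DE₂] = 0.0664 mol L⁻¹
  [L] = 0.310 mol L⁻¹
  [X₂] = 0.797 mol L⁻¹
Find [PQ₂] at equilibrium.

[PQ₂] = 0.639 mol L⁻¹

(D₂ is a pure liquid — omitted from K.)
At equilibrium, K = [X₂]·[MZ₂] / ([DE₂]·[PQ₂]²·[L]) = 7.50.
(0.797)·(0.0791) / ((0.0664)·([PQ₂])²·(0.310)) = 7.50
[PQ₂]² = 0.408 ⇒ [PQ₂] = 0.639 mol L⁻¹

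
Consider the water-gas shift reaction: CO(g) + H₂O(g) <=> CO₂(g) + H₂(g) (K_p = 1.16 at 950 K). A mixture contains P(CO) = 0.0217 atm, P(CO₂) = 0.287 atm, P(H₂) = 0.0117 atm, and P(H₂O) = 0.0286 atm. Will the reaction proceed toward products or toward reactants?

in the reverse direction

Q_p = P(CO₂)·P(H₂) / (P(CO)·P(H₂O)) = (0.287)·(0.0117) / ((0.0217)·(0.0286)) = 5.41
Q_p = 5.41 > K_p = 1.16, so the reverse reaction proceeds.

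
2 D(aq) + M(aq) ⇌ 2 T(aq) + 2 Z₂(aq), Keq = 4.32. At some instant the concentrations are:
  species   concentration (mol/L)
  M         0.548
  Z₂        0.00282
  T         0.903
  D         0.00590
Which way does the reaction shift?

to the right

Q = [T]²·[Z₂]² / ([D]²·[M]) = (0.903)²·(0.00282)² / ((0.00590)²·(0.548)) = 0.340
Q = 0.340 < Keq = 4.32, so the forward reaction proceeds.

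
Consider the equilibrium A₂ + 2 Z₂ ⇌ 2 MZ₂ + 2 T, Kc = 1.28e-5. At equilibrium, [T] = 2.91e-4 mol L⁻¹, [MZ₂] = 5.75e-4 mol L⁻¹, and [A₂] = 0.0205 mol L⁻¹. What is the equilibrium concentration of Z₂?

At equilibrium, Kc = [MZ₂]²·[T]² / ([A₂]·[Z₂]²) = 1.28e-5.
(5.75e-4)²·(2.91e-4)² / ((0.0205)·([Z₂])²) = 1.28e-5
[Z₂]² = 1.07e-7 ⇒ [Z₂] = 3.27e-4 mol L⁻¹

[Z₂] = 3.27e-4 mol L⁻¹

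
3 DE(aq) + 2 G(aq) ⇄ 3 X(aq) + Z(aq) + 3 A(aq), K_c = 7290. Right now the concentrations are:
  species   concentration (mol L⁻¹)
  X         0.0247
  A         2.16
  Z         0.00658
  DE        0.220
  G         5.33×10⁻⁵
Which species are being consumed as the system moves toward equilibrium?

X, Z, A (products)

Q_c = [X]³·[Z]·[A]³ / ([DE]³·[G]²) = (0.0247)³·(0.00658)·(2.16)³ / ((0.220)³·(5.33×10⁻⁵)²) = 33000
Q_c = 33000 > K_c = 7290: net reverse reaction.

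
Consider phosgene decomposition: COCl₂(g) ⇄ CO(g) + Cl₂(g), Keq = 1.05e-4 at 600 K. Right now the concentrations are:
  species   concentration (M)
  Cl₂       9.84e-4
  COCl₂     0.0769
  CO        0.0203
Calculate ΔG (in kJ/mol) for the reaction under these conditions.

ΔG = 4.52 kJ/mol

Q = [CO]·[Cl₂] / [COCl₂] = (0.0203)·(9.84e-4) / (0.0769) = 2.60e-4
ΔG = RT ln(Q/Keq) = (8.314 J mol⁻¹ K⁻¹)(600 K) × ln(2.60e-4/1.05e-4)
   = (4.988 kJ/mol)(0.9067) = 4.52 kJ/mol
ΔG > 0, so the forward reaction is non-spontaneous (proceeds in reverse).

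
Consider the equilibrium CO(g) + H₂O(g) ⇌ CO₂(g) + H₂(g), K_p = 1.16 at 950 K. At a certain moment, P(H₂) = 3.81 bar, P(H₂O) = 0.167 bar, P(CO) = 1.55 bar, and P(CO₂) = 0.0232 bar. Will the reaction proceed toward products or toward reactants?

toward products

Q_p = P(CO₂)·P(H₂) / (P(CO)·P(H₂O)) = (0.0232)·(3.81) / ((1.55)·(0.167)) = 0.341
Q_p = 0.341 < K_p = 1.16, so the forward reaction proceeds.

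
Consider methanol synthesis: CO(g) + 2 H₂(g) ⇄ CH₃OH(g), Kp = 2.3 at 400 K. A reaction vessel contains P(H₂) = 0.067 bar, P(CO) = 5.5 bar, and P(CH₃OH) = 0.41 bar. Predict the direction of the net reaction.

Qp = P(CH₃OH) / (P(CO)·P(H₂)²) = (0.41) / ((5.5)·(0.067)²) = 17
Qp = 17 > Kp = 2.3, so the reverse reaction proceeds.

in the reverse direction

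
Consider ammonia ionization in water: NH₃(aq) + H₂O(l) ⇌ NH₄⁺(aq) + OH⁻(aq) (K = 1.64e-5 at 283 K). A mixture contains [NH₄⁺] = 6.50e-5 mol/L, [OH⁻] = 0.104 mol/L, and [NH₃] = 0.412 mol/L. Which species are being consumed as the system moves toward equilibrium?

none (at equilibrium)

(H₂O is a pure liquid — omitted from Q.)
Q = [NH₄⁺]·[OH⁻] / [NH₃] = (6.50e-5)·(0.104) / (0.412) = 1.64e-5
Q = 1.64e-5 = K; the system is at equilibrium.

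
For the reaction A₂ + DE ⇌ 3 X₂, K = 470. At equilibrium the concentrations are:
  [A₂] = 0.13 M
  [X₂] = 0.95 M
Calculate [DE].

[DE] = 0.014 M

At equilibrium, K = [X₂]³ / ([A₂]·[DE]) = 470.
(0.95)³ / ((0.13)·([DE])) = 470
[DE] = 0.0140 = 0.014 M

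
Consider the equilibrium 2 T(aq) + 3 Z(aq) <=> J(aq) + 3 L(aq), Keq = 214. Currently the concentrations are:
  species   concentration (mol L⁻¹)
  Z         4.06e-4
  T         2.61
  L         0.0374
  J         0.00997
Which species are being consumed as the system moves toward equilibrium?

J, L (products)

Q = [J]·[L]³ / ([T]²·[Z]³) = (0.00997)·(0.0374)³ / ((2.61)²·(4.06e-4)³) = 1140
Q = 1140 > Keq = 214: net reverse reaction.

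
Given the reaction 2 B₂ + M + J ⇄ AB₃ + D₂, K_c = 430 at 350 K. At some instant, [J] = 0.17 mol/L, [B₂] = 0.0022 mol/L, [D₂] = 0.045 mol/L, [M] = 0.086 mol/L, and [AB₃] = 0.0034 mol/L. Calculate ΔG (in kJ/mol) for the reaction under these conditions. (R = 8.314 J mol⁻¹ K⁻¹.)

Q_c = [AB₃]·[D₂] / ([B₂]²·[M]·[J]) = (0.0034)·(0.045) / ((0.0022)²·(0.086)·(0.17)) = 2160
ΔG = RT ln(Q_c/K_c) = (8.314 J mol⁻¹ K⁻¹)(350 K) × ln(2160/430)
   = (2.910 kJ/mol)(1.614) = 4.70 kJ/mol
ΔG > 0, so the forward reaction is non-spontaneous (proceeds in reverse).

ΔG = 4.70 kJ/mol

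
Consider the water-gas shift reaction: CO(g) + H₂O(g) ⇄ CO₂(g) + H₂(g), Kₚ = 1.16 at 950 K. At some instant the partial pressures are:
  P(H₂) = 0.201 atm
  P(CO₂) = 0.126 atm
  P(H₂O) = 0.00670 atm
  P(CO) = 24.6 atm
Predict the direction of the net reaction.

Qₚ = P(CO₂)·P(H₂) / (P(CO)·P(H₂O)) = (0.126)·(0.201) / ((24.6)·(0.00670)) = 0.154
Qₚ = 0.154 < Kₚ = 1.16, so the forward reaction proceeds.

forward (toward products)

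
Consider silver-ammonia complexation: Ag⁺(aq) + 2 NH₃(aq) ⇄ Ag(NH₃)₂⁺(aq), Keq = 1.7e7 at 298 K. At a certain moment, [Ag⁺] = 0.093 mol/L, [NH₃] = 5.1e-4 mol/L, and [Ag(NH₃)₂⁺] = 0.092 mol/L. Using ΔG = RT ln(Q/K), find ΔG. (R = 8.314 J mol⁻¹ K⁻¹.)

ΔG = -3.71 kJ/mol

Q = [Ag(NH₃)₂⁺] / ([Ag⁺]·[NH₃]²) = (0.092) / ((0.093)·(5.1e-4)²) = 3.80e6
ΔG = RT ln(Q/Keq) = (8.314 J mol⁻¹ K⁻¹)(298 K) × ln(3.80e6/1.7e7)
   = (2.478 kJ/mol)(-1.498) = -3.71 kJ/mol
ΔG < 0, so the forward reaction is spontaneous (proceeds forward).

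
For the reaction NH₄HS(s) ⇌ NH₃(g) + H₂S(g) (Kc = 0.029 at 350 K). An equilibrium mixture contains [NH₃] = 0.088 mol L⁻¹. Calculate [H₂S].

(NH₄HS is a pure solid — omitted from Kc.)
At equilibrium, Kc = [NH₃]·[H₂S] = 0.029.
(0.088)·([H₂S]) = 0.029
[H₂S] = 0.330 = 0.33 mol L⁻¹

[H₂S] = 0.33 mol L⁻¹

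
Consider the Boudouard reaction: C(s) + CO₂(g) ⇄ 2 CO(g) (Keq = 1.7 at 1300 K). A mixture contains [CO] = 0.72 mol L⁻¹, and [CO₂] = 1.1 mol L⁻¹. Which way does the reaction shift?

(C is a pure solid — omitted from Q.)
Q = [CO]² / [CO₂] = (0.72)² / (1.1) = 0.47
Q = 0.47 < Keq = 1.7, so the forward reaction proceeds.

forward (toward products)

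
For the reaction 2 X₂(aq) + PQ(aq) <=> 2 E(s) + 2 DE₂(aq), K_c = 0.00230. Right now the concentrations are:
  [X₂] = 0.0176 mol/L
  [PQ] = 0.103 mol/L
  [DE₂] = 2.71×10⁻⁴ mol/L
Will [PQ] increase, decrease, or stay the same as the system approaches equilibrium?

stay the same

(E is a pure solid — omitted from Q_c.)
Q_c = [DE₂]² / ([X₂]²·[PQ]) = (2.71×10⁻⁴)² / ((0.0176)²·(0.103)) = 0.00230
Q_c = 0.00230 = K_c; the system is at equilibrium.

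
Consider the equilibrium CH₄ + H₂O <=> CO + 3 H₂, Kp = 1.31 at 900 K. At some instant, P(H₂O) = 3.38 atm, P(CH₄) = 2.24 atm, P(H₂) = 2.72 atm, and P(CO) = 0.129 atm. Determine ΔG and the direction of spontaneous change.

ΔG = -10.0 kJ/mol; the forward reaction is spontaneous

Qp = P(CO)·P(H₂)³ / (P(CH₄)·P(H₂O)) = (0.129)·(2.72)³ / ((2.24)·(3.38)) = 0.343
ΔG = RT ln(Qp/Kp) = (8.314 J mol⁻¹ K⁻¹)(900 K) × ln(0.343/1.31)
   = (7.483 kJ/mol)(-1.340) = -10.0 kJ/mol
ΔG < 0, so the forward reaction is spontaneous (proceeds forward).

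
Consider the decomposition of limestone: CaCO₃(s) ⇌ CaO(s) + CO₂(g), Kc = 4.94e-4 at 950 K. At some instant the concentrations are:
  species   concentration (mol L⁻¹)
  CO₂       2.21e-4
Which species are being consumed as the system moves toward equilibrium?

CaCO₃ (reactants)

(CaCO₃, CaO are pure solids — omitted from Qc.)
Qc = [CO₂] = 2.21e-4
Qc = 2.21e-4 < Kc = 4.94e-4: net forward reaction.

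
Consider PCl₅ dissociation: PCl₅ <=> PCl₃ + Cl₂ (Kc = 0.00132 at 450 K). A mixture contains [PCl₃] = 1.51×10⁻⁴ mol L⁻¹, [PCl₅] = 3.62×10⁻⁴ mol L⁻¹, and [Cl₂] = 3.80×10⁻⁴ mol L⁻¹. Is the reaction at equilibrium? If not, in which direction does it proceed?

Qc = [PCl₃]·[Cl₂] / [PCl₅] = (1.51×10⁻⁴)·(3.80×10⁻⁴) / (3.62×10⁻⁴) = 1.59×10⁻⁴
Qc = 1.59×10⁻⁴ < Kc = 0.00132, so the forward reaction proceeds.

in the forward direction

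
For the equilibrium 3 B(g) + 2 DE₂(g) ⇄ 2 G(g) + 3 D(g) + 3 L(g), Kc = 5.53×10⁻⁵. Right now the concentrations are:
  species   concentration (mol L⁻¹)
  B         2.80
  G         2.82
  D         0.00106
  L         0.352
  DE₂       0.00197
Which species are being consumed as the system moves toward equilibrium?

B, DE₂ (reactants)

Qc = [G]²·[D]³·[L]³ / ([B]³·[DE₂]²) = (2.82)²·(0.00106)³·(0.352)³ / ((2.80)³·(0.00197)²) = 4.85×10⁻⁶
Qc = 4.85×10⁻⁶ < Kc = 5.53×10⁻⁵: net forward reaction.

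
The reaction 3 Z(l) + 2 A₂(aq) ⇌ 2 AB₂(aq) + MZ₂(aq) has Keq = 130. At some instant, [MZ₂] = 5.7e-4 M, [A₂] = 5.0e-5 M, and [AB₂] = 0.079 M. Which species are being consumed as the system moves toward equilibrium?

AB₂, MZ₂ (products)

(Z is a pure liquid — omitted from Q.)
Q = [AB₂]²·[MZ₂] / [A₂]² = (0.079)²·(5.7e-4) / (5.0e-5)² = 1400
Q = 1400 > Keq = 130: net reverse reaction.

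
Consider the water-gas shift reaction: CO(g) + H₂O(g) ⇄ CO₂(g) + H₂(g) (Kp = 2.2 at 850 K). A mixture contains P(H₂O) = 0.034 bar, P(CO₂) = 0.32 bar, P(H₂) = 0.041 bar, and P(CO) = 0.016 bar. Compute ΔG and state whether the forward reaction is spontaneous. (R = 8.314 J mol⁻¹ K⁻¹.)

ΔG = 16.9 kJ/mol; the forward reaction is non-spontaneous

Qp = P(CO₂)·P(H₂) / (P(CO)·P(H₂O)) = (0.32)·(0.041) / ((0.016)·(0.034)) = 24.1
ΔG = RT ln(Qp/Kp) = (8.314 J mol⁻¹ K⁻¹)(850 K) × ln(24.1/2.2)
   = (7.067 kJ/mol)(2.394) = 16.9 kJ/mol
ΔG > 0, so the forward reaction is non-spontaneous (proceeds in reverse).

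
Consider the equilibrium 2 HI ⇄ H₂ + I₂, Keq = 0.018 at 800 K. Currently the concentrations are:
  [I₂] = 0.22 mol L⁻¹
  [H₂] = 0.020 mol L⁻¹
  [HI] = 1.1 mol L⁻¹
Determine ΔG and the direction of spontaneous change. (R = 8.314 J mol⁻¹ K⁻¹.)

ΔG = -10.6 kJ/mol; the forward reaction is spontaneous

Q = [H₂]·[I₂] / [HI]² = (0.020)·(0.22) / (1.1)² = 0.00364
ΔG = RT ln(Q/Keq) = (8.314 J mol⁻¹ K⁻¹)(800 K) × ln(0.00364/0.018)
   = (6.651 kJ/mol)(-1.598) = -10.6 kJ/mol
ΔG < 0, so the forward reaction is spontaneous (proceeds forward).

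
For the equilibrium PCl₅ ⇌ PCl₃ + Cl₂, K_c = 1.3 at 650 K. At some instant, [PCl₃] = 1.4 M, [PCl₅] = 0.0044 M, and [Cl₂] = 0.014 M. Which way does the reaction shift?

in the reverse direction

Q_c = [PCl₃]·[Cl₂] / [PCl₅] = (1.4)·(0.014) / (0.0044) = 4.5
Q_c = 4.5 > K_c = 1.3, so the reverse reaction proceeds.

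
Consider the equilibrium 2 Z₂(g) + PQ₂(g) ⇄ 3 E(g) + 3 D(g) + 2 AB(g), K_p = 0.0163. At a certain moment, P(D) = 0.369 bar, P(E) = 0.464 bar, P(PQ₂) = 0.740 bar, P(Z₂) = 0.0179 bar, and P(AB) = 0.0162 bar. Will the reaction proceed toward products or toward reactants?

forward (toward products)

Q_p = P(E)³·P(D)³·P(AB)² / (P(Z₂)²·P(PQ₂)) = (0.464)³·(0.369)³·(0.0162)² / ((0.0179)²·(0.740)) = 0.00556
Q_p = 0.00556 < K_p = 0.0163, so the forward reaction proceeds.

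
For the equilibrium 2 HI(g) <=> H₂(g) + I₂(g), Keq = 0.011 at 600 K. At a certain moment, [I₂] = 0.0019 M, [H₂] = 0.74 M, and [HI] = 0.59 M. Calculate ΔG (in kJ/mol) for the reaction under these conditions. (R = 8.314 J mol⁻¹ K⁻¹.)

ΔG = -5.00 kJ/mol

Q = [H₂]·[I₂] / [HI]² = (0.74)·(0.0019) / (0.59)² = 0.00404
ΔG = RT ln(Q/Keq) = (8.314 J mol⁻¹ K⁻¹)(600 K) × ln(0.00404/0.011)
   = (4.988 kJ/mol)(-1.002) = -5.00 kJ/mol
ΔG < 0, so the forward reaction is spontaneous (proceeds forward).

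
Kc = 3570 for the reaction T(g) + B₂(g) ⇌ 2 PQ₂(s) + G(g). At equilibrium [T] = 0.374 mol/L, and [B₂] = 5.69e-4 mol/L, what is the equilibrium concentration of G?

[G] = 0.760 mol/L

(PQ₂ is a pure solid — omitted from Kc.)
At equilibrium, Kc = [G] / ([T]·[B₂]) = 3570.
([G]) / ((0.374)·(5.69e-4)) = 3570
[G] = 0.760 mol/L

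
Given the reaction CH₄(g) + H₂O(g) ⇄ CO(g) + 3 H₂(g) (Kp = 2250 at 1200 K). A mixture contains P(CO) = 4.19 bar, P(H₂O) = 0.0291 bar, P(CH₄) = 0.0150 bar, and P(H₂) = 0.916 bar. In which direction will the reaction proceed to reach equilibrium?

toward reactants

Qp = P(CO)·P(H₂)³ / (P(CH₄)·P(H₂O)) = (4.19)·(0.916)³ / ((0.0150)·(0.0291)) = 7380
Qp = 7380 > Kp = 2250, so the reverse reaction proceeds.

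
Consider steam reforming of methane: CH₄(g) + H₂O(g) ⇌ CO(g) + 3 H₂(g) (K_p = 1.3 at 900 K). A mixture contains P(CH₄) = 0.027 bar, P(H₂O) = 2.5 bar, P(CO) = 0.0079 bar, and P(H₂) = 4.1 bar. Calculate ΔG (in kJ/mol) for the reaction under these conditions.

Q_p = P(CO)·P(H₂)³ / (P(CH₄)·P(H₂O)) = (0.0079)·(4.1)³ / ((0.027)·(2.5)) = 8.07
ΔG = RT ln(Q_p/K_p) = (8.314 J mol⁻¹ K⁻¹)(900 K) × ln(8.07/1.3)
   = (7.483 kJ/mol)(1.826) = 13.7 kJ/mol
ΔG > 0, so the forward reaction is non-spontaneous (proceeds in reverse).

ΔG = 13.7 kJ/mol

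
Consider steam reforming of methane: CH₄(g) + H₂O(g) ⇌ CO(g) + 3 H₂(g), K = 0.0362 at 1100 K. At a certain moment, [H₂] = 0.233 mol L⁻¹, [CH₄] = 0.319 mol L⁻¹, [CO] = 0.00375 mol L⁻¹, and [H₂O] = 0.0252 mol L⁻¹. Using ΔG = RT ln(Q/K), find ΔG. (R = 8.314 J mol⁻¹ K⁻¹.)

Q = [CO]·[H₂]³ / ([CH₄]·[H₂O]) = (0.00375)·(0.233)³ / ((0.319)·(0.0252)) = 0.00590
ΔG = RT ln(Q/K) = (8.314 J mol⁻¹ K⁻¹)(1100 K) × ln(0.00590/0.0362)
   = (9.145 kJ/mol)(-1.814) = -16.6 kJ/mol
ΔG < 0, so the forward reaction is spontaneous (proceeds forward).

ΔG = -16.6 kJ/mol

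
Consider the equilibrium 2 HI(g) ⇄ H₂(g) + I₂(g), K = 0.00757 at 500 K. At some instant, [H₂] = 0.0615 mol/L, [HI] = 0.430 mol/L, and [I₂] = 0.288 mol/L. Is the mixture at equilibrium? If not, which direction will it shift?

no; Q > K, reaction proceeds in reverse

Q = [H₂]·[I₂] / [HI]² = (0.0615)·(0.288) / (0.430)² = 0.0958
Q = 0.0958 > K = 0.00757: net reverse reaction.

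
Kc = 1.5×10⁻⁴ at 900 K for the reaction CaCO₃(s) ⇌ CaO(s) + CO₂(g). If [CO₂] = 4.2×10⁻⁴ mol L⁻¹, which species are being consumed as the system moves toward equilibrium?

(CaCO₃, CaO are pure solids — omitted from Qc.)
Qc = [CO₂] = 4.2×10⁻⁴
Qc = 4.2×10⁻⁴ > Kc = 1.5×10⁻⁴: net reverse reaction.

CaO, CO₂ (products)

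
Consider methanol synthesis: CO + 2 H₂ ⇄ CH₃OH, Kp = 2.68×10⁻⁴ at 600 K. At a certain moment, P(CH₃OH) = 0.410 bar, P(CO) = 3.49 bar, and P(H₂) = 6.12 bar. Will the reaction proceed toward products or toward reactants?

Qp = P(CH₃OH) / (P(CO)·P(H₂)²) = (0.410) / ((3.49)·(6.12)²) = 0.00314
Qp = 0.00314 > Kp = 2.68×10⁻⁴, so the reverse reaction proceeds.

reverse (toward reactants)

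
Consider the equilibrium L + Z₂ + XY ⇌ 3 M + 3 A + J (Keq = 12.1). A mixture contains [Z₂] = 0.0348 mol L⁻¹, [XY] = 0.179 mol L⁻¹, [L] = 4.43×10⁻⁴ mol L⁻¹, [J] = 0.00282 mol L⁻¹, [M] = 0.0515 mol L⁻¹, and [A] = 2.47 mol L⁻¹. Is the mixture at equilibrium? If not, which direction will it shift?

no; Q < K, reaction proceeds forward

Q = [M]³·[A]³·[J] / ([L]·[Z₂]·[XY]) = (0.0515)³·(2.47)³·(0.00282) / ((4.43×10⁻⁴)·(0.0348)·(0.179)) = 2.10
Q = 2.10 < Keq = 12.1: net forward reaction.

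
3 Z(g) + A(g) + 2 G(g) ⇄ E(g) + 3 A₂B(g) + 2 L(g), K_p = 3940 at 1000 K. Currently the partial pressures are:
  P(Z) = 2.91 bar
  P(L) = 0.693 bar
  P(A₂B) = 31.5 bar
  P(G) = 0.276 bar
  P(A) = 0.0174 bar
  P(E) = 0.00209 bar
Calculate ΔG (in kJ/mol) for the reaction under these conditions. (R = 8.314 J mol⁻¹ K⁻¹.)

Q_p = P(E)·P(A₂B)³·P(L)² / (P(Z)³·P(A)·P(G)²) = (0.00209)·(31.5)³·(0.693)² / ((2.91)³·(0.0174)·(0.276)²) = 961
ΔG = RT ln(Q_p/K_p) = (8.314 J mol⁻¹ K⁻¹)(1000 K) × ln(961/3940)
   = (8.314 kJ/mol)(-1.411) = -11.7 kJ/mol
ΔG < 0, so the forward reaction is spontaneous (proceeds forward).

ΔG = -11.7 kJ/mol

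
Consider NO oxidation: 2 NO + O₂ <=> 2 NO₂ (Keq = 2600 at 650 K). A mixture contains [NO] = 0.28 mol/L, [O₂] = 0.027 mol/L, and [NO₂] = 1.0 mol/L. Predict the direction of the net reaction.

forward (toward products)

Q = [NO₂]² / ([NO]²·[O₂]) = (1.0)² / ((0.28)²·(0.027)) = 470
Q = 470 < Keq = 2600, so the forward reaction proceeds.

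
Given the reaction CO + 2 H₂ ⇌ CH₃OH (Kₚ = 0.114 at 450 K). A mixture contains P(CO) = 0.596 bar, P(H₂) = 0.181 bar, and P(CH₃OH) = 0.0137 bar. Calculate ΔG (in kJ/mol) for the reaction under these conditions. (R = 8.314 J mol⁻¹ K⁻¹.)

ΔG = 6.80 kJ/mol

Qₚ = P(CH₃OH) / (P(CO)·P(H₂)²) = (0.0137) / ((0.596)·(0.181)²) = 0.702
ΔG = RT ln(Qₚ/Kₚ) = (8.314 J mol⁻¹ K⁻¹)(450 K) × ln(0.702/0.114)
   = (3.741 kJ/mol)(1.818) = 6.80 kJ/mol
ΔG > 0, so the forward reaction is non-spontaneous (proceeds in reverse).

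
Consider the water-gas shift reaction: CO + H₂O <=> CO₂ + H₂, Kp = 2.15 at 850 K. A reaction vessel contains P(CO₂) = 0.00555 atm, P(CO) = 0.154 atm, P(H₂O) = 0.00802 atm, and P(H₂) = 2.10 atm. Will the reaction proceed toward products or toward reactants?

Qp = P(CO₂)·P(H₂) / (P(CO)·P(H₂O)) = (0.00555)·(2.10) / ((0.154)·(0.00802)) = 9.44
Qp = 9.44 > Kp = 2.15, so the reverse reaction proceeds.

to the left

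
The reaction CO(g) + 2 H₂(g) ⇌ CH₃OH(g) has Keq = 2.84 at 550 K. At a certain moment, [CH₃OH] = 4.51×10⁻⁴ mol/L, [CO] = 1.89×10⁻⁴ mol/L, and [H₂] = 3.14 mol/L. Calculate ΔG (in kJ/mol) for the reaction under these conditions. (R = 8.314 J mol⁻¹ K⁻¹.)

ΔG = -11.3 kJ/mol

Q = [CH₃OH] / ([CO]·[H₂]²) = (4.51×10⁻⁴) / ((1.89×10⁻⁴)·(3.14)²) = 0.242
ΔG = RT ln(Q/Keq) = (8.314 J mol⁻¹ K⁻¹)(550 K) × ln(0.242/2.84)
   = (4.573 kJ/mol)(-2.463) = -11.3 kJ/mol
ΔG < 0, so the forward reaction is spontaneous (proceeds forward).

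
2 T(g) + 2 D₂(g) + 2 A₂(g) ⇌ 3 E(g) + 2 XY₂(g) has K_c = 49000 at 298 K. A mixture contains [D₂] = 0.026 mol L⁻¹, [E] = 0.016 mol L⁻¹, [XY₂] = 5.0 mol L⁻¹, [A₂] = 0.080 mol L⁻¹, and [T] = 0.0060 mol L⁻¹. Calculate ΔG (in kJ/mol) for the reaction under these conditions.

Q_c = [E]³·[XY₂]² / ([T]²·[D₂]²·[A₂]²) = (0.016)³·(5.0)² / ((0.0060)²·(0.026)²·(0.080)²) = 6.57×10⁵
ΔG = RT ln(Q_c/K_c) = (8.314 J mol⁻¹ K⁻¹)(298 K) × ln(6.57×10⁵/49000)
   = (2.478 kJ/mol)(2.596) = 6.43 kJ/mol
ΔG > 0, so the forward reaction is non-spontaneous (proceeds in reverse).

ΔG = 6.43 kJ/mol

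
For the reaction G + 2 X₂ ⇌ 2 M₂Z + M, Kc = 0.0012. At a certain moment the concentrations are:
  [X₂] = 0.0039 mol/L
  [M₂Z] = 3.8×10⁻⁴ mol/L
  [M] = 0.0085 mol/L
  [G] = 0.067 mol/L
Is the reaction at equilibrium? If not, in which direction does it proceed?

Qc = [M₂Z]²·[M] / ([G]·[X₂]²) = (3.8×10⁻⁴)²·(0.0085) / ((0.067)·(0.0039)²) = 0.0012
Qc = 0.0012 = Kc, so the system is already at equilibrium.

no net change (already at equilibrium)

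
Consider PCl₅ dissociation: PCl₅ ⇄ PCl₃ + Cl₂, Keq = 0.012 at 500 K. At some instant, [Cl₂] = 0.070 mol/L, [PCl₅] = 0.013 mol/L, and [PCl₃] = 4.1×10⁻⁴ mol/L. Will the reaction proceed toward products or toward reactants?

in the forward direction

Q = [PCl₃]·[Cl₂] / [PCl₅] = (4.1×10⁻⁴)·(0.070) / (0.013) = 0.0022
Q = 0.0022 < Keq = 0.012, so the forward reaction proceeds.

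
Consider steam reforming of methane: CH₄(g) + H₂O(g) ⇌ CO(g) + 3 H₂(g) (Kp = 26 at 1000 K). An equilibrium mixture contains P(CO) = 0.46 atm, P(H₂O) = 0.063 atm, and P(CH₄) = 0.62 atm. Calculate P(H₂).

P(H₂) = 1.3 atm

At equilibrium, Kp = P(CO)·P(H₂)³ / (P(CH₄)·P(H₂O)) = 26.
(0.46)·(P(H₂))³ / ((0.62)·(0.063)) = 26
P(H₂)³ = 2.21 ⇒ P(H₂) = 1.3 atm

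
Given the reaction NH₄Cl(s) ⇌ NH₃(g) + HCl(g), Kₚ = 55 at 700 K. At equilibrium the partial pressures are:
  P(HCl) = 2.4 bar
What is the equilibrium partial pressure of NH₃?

(NH₄Cl is a pure solid — omitted from Kₚ.)
At equilibrium, Kₚ = P(NH₃)·P(HCl) = 55.
(P(NH₃))·(2.4) = 55
P(NH₃) = 22.9 = 23 bar

P(NH₃) = 23 bar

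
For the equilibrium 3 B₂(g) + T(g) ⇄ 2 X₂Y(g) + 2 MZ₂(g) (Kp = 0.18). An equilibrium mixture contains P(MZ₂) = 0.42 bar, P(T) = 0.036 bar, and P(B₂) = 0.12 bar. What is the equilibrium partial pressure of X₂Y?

P(X₂Y) = 0.0080 bar

At equilibrium, Kp = P(X₂Y)²·P(MZ₂)² / (P(B₂)³·P(T)) = 0.18.
(P(X₂Y))²·(0.42)² / ((0.12)³·(0.036)) = 0.18
P(X₂Y)² = 6.35×10⁻⁵ ⇒ P(X₂Y) = 0.0080 bar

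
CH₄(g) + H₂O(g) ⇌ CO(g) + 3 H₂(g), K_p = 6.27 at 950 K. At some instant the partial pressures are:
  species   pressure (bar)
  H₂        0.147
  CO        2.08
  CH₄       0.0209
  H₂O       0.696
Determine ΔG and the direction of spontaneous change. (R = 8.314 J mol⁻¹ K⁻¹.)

ΔG = -20.7 kJ/mol; the forward reaction is spontaneous

Q_p = P(CO)·P(H₂)³ / (P(CH₄)·P(H₂O)) = (2.08)·(0.147)³ / ((0.0209)·(0.696)) = 0.454
ΔG = RT ln(Q_p/K_p) = (8.314 J mol⁻¹ K⁻¹)(950 K) × ln(0.454/6.27)
   = (7.898 kJ/mol)(-2.625) = -20.7 kJ/mol
ΔG < 0, so the forward reaction is spontaneous (proceeds forward).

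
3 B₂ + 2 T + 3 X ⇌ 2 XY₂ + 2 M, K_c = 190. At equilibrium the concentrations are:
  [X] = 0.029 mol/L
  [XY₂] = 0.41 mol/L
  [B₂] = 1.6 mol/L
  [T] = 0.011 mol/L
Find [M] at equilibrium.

At equilibrium, K_c = [XY₂]²·[M]² / ([B₂]³·[T]²·[X]³) = 190.
(0.41)²·([M])² / ((1.6)³·(0.011)²·(0.029)³) = 190
[M]² = 1.37×10⁻⁵ ⇒ [M] = 0.0037 mol/L

[M] = 0.0037 mol/L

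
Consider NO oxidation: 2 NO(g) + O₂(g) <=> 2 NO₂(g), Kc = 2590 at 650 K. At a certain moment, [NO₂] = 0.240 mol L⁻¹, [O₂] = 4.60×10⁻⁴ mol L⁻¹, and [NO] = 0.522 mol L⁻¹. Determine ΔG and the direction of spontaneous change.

ΔG = -9.34 kJ/mol; the forward reaction is spontaneous

Qc = [NO₂]² / ([NO]²·[O₂]) = (0.240)² / ((0.522)²·(4.60×10⁻⁴)) = 460
ΔG = RT ln(Qc/Kc) = (8.314 J mol⁻¹ K⁻¹)(650 K) × ln(460/2590)
   = (5.404 kJ/mol)(-1.728) = -9.34 kJ/mol
ΔG < 0, so the forward reaction is spontaneous (proceeds forward).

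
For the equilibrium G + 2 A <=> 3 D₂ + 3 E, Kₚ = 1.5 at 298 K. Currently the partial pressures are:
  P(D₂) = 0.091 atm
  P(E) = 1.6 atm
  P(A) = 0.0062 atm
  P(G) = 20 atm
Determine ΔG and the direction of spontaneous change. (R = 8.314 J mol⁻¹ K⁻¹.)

Qₚ = P(D₂)³·P(E)³ / (P(G)·P(A)²) = (0.091)³·(1.6)³ / ((20)·(0.0062)²) = 4.01
ΔG = RT ln(Qₚ/Kₚ) = (8.314 J mol⁻¹ K⁻¹)(298 K) × ln(4.01/1.5)
   = (2.478 kJ/mol)(0.9833) = 2.44 kJ/mol
ΔG > 0, so the forward reaction is non-spontaneous (proceeds in reverse).

ΔG = 2.44 kJ/mol; the forward reaction is non-spontaneous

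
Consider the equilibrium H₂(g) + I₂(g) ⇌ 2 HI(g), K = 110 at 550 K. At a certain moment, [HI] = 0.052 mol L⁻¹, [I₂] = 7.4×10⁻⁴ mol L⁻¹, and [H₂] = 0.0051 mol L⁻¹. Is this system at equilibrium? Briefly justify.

no; Q > K, reaction proceeds in reverse

Q = [HI]² / ([H₂]·[I₂]) = (0.052)² / ((0.0051)·(7.4×10⁻⁴)) = 720
Q = 720 > K = 110: net reverse reaction.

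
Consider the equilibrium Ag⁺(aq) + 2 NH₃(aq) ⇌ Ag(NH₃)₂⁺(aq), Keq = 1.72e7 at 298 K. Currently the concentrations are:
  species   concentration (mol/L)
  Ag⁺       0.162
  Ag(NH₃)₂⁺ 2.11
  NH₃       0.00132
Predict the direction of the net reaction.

Q = [Ag(NH₃)₂⁺] / ([Ag⁺]·[NH₃]²) = (2.11) / ((0.162)·(0.00132)²) = 7.48e6
Q = 7.48e6 < Keq = 1.72e7, so the forward reaction proceeds.

forward (toward products)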